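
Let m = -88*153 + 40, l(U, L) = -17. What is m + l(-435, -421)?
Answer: -13441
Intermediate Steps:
m = -13424 (m = -13464 + 40 = -13424)
m + l(-435, -421) = -13424 - 17 = -13441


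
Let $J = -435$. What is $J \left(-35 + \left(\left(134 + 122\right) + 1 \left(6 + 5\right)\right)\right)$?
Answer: $-100920$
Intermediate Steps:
$J \left(-35 + \left(\left(134 + 122\right) + 1 \left(6 + 5\right)\right)\right) = - 435 \left(-35 + \left(\left(134 + 122\right) + 1 \left(6 + 5\right)\right)\right) = - 435 \left(-35 + \left(256 + 1 \cdot 11\right)\right) = - 435 \left(-35 + \left(256 + 11\right)\right) = - 435 \left(-35 + 267\right) = \left(-435\right) 232 = -100920$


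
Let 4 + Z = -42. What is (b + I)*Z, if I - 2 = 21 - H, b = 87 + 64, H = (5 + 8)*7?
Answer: -3818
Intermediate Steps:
H = 91 (H = 13*7 = 91)
b = 151
Z = -46 (Z = -4 - 42 = -46)
I = -68 (I = 2 + (21 - 1*91) = 2 + (21 - 91) = 2 - 70 = -68)
(b + I)*Z = (151 - 68)*(-46) = 83*(-46) = -3818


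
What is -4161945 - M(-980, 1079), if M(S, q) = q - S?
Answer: -4164004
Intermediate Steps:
-4161945 - M(-980, 1079) = -4161945 - (1079 - 1*(-980)) = -4161945 - (1079 + 980) = -4161945 - 1*2059 = -4161945 - 2059 = -4164004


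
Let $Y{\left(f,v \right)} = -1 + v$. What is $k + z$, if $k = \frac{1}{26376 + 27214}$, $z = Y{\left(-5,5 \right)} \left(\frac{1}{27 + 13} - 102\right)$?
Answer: $- \frac{2185936}{5359} \approx -407.9$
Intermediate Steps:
$z = - \frac{4079}{10}$ ($z = \left(-1 + 5\right) \left(\frac{1}{27 + 13} - 102\right) = 4 \left(\frac{1}{40} - 102\right) = 4 \left(- \frac{4079}{40}\right) = - \frac{4079}{10} \approx -407.9$)
$k = \frac{1}{53590} \approx 1.866 \cdot 10^{-5}$
$k + z = \frac{1}{53590} - \frac{4079}{10} = - \frac{2185936}{5359}$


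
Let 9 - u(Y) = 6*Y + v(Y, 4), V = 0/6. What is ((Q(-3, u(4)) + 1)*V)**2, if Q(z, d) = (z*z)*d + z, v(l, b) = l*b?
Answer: 0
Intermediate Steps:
V = 0 (V = 0*(1/6) = 0)
v(l, b) = b*l
u(Y) = 9 - 10*Y (u(Y) = 9 - (6*Y + 4*Y) = 9 - 10*Y)
Q(z, d) = z + d*z**2 (Q(z, d) = z**2*d + z = d*z**2 + z = z + d*z**2)
((Q(-3, u(4)) + 1)*V)**2 = ((-3*(1 + (9 - 10*4)*(-3)) + 1)*0)**2 = ((-3*(1 + (9 - 40)*(-3)) + 1)*0)**2 = ((-3*(1 - 31*(-3)) + 1)*0)**2 = ((-3*(1 + 93) + 1)*0)**2 = ((-3*94 + 1)*0)**2 = ((-282 + 1)*0)**2 = (-281*0)**2 = 0**2 = 0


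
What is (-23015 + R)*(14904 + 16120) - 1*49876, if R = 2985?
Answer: -621460596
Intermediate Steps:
(-23015 + R)*(14904 + 16120) - 1*49876 = (-23015 + 2985)*(14904 + 16120) - 1*49876 = -20030*31024 - 49876 = -621410720 - 49876 = -621460596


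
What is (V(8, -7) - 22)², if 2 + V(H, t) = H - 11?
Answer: 729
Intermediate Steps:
V(H, t) = -13 + H (V(H, t) = -2 + (H - 11) = -2 + (-11 + H) = -13 + H)
(V(8, -7) - 22)² = ((-13 + 8) - 22)² = (-5 - 22)² = (-27)² = 729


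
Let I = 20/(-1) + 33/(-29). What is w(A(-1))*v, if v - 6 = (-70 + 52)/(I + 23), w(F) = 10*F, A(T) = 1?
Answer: -110/3 ≈ -36.667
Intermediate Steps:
I = -613/29 (I = 20*(-1) + 33*(-1/29) = -20 - 33/29 = -613/29 ≈ -21.138)
v = -11/3 (v = 6 + (-70 + 52)/(-613/29 + 23) = 6 - 18/54/29 = 6 - 18*29/54 = 6 - 29/3 = -11/3 ≈ -3.6667)
w(A(-1))*v = (10*1)*(-11/3) = 10*(-11/3) = -110/3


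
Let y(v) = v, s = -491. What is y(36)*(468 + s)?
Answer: -828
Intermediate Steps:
y(36)*(468 + s) = 36*(468 - 491) = 36*(-23) = -828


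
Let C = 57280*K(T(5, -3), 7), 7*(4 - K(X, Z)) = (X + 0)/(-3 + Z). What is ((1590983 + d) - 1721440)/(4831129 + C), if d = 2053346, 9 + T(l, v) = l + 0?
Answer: 4486741/11826341 ≈ 0.37939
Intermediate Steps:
T(l, v) = -9 + l (T(l, v) = -9 + (l + 0) = -9 + l)
K(X, Z) = 4 - X/(7*(-3 + Z)) (K(X, Z) = 4 - (X + 0)/(7*(-3 + Z)) = 4 - X/(7*(-3 + Z)))
C = 1661120/7 (C = 57280*((-84 - (-9 + 5) + 28*7)/(7*(-3 + 7))) = 57280*((⅐)*(-84 - 1*(-4) + 196)/4) = 57280*((⅐)*(¼)*(-84 + 4 + 196)) = 57280*((⅐)*(¼)*116) = 57280*(29/7) = 1661120/7 ≈ 2.3730e+5)
((1590983 + d) - 1721440)/(4831129 + C) = ((1590983 + 2053346) - 1721440)/(4831129 + 1661120/7) = (3644329 - 1721440)/(35479023/7) = 1922889*(7/35479023) = 4486741/11826341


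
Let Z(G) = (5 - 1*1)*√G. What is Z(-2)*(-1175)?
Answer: -4700*I*√2 ≈ -6646.8*I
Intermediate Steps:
Z(G) = 4*√G (Z(G) = (5 - 1)*√G = 4*√G)
Z(-2)*(-1175) = (4*√(-2))*(-1175) = (4*(I*√2))*(-1175) = (4*I*√2)*(-1175) = -4700*I*√2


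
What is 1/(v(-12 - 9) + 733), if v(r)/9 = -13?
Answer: 1/616 ≈ 0.0016234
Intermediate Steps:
v(r) = -117 (v(r) = 9*(-13) = -117)
1/(v(-12 - 9) + 733) = 1/(-117 + 733) = 1/616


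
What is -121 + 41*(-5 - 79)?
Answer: -3565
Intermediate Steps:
-121 + 41*(-5 - 79) = -121 + 41*(-84) = -121 - 3444 = -3565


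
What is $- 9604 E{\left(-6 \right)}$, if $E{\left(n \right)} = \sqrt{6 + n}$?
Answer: $0$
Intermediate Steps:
$- 9604 E{\left(-6 \right)} = - 9604 \sqrt{6 - 6} = - 9604 \sqrt{0} = \left(-9604\right) 0 = 0$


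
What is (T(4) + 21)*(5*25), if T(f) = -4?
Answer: 2125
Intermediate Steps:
(T(4) + 21)*(5*25) = (-4 + 21)*(5*25) = 17*125 = 2125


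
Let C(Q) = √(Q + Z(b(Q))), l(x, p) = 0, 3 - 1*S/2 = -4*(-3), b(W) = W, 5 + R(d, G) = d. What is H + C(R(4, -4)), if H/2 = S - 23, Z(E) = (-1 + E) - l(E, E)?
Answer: -82 + I*√3 ≈ -82.0 + 1.732*I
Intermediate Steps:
R(d, G) = -5 + d
S = -18 (S = 6 - (-8)*(-3) = 6 - 2*12 = 6 - 24 = -18)
Z(E) = -1 + E (Z(E) = (-1 + E) - 1*0 = (-1 + E) + 0 = -1 + E)
C(Q) = √(-1 + 2*Q) (C(Q) = √(Q + (-1 + Q)) = √(-1 + 2*Q))
H = -82 (H = 2*(-18 - 23) = 2*(-41) = -82)
H + C(R(4, -4)) = -82 + √(-1 + 2*(-5 + 4)) = -82 + √(-1 + 2*(-1)) = -82 + √(-1 - 2) = -82 + √(-3) = -82 + I*√3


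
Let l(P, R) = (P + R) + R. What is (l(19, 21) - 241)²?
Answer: 32400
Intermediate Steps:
l(P, R) = P + 2*R
(l(19, 21) - 241)² = ((19 + 2*21) - 241)² = ((19 + 42) - 241)² = (61 - 241)² = (-180)² = 32400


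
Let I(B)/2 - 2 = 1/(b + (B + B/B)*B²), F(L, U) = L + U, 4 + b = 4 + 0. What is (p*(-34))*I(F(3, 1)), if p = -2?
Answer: 2737/10 ≈ 273.70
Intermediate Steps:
b = 0 (b = -4 + (4 + 0) = -4 + 4 = 0)
I(B) = 4 + 2/(B²*(1 + B)) (I(B) = 4 + 2/(0 + (B + B/B)*B²) = 4 + 2/(0 + (B + 1)*B²) = 4 + 2/(0 + (1 + B)*B²) = 4 + 2/(0 + B²*(1 + B)) = 4 + 2/((B²*(1 + B))) = 4 + 2*(1/(B²*(1 + B))) = 4 + 2/(B²*(1 + B)))
(p*(-34))*I(F(3, 1)) = (-2*(-34))*(2*(1 + 2*(3 + 1)² + 2*(3 + 1)³)/((3 + 1)²*(1 + (3 + 1)))) = 68*(2*(1 + 2*4² + 2*4³)/(4²*(1 + 4))) = 68*(2*(1/16)*(1 + 2*16 + 2*64)/5) = 68*(2*(1/16)*(⅕)*(1 + 32 + 128)) = 68*(2*(1/16)*(⅕)*161) = 68*(161/40) = 2737/10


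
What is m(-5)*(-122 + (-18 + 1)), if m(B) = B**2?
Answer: -3475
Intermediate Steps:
m(-5)*(-122 + (-18 + 1)) = (-5)**2*(-122 + (-18 + 1)) = 25*(-122 - 17) = 25*(-139) = -3475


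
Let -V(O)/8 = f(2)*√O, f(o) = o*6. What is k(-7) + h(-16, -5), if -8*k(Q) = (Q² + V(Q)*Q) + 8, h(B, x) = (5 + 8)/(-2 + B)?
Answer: -565/72 - 84*I*√7 ≈ -7.8472 - 222.24*I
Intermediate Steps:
f(o) = 6*o
V(O) = -96*√O (V(O) = -8*6*2*√O = -96*√O)
h(B, x) = 13/(-2 + B)
k(Q) = -1 + 12*Q^(3/2) - Q²/8 (k(Q) = -((Q² + (-96*√Q)*Q) + 8)/8 = -((Q² - 96*Q^(3/2)) + 8)/8 = -(8 + Q² - 96*Q^(3/2))/8 = -1 + 12*Q^(3/2) - Q²/8)
k(-7) + h(-16, -5) = (-1 + 12*(-7)^(3/2) - ⅛*(-7)²) + 13/(-2 - 16) = (-1 + 12*(-7*I*√7) - ⅛*49) + 13/(-18) = (-1 - 84*I*√7 - 49/8) + 13*(-1/18) = (-57/8 - 84*I*√7) - 13/18 = -565/72 - 84*I*√7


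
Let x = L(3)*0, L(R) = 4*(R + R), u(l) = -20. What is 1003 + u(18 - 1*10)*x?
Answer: 1003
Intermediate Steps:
L(R) = 8*R (L(R) = 4*(2*R) = 8*R)
x = 0 (x = (8*3)*0 = 24*0 = 0)
1003 + u(18 - 1*10)*x = 1003 - 20*0 = 1003 + 0 = 1003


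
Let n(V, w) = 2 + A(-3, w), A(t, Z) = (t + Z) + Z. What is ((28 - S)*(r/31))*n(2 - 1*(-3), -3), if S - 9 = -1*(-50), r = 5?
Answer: 35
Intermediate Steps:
S = 59 (S = 9 - 1*(-50) = 9 + 50 = 59)
A(t, Z) = t + 2*Z (A(t, Z) = (Z + t) + Z = t + 2*Z)
n(V, w) = -1 + 2*w (n(V, w) = 2 + (-3 + 2*w) = -1 + 2*w)
((28 - S)*(r/31))*n(2 - 1*(-3), -3) = ((28 - 1*59)*(5/31))*(-1 + 2*(-3)) = ((28 - 59)*(5*(1/31)))*(-1 - 6) = -31*5/31*(-7) = -5*(-7) = 35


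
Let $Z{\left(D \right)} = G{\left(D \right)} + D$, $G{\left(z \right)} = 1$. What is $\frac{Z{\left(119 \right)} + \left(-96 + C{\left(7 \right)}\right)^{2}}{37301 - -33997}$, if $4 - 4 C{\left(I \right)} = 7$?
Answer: $\frac{50563}{380256} \approx 0.13297$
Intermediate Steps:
$C{\left(I \right)} = - \frac{3}{4}$ ($C{\left(I \right)} = 1 - \frac{7}{4} = - \frac{3}{4}$)
$Z{\left(D \right)} = 1 + D$
$\frac{Z{\left(119 \right)} + \left(-96 + C{\left(7 \right)}\right)^{2}}{37301 - -33997} = \frac{\left(1 + 119\right) + \left(-96 - \frac{3}{4}\right)^{2}}{37301 - -33997} = \frac{120 + \left(- \frac{387}{4}\right)^{2}}{37301 + 33997} = \frac{120 + \frac{149769}{16}}{71298} = \frac{151689}{16} \cdot \frac{1}{71298} = \frac{50563}{380256}$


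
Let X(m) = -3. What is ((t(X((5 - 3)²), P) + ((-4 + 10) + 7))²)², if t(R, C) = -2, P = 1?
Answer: 14641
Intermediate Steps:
((t(X((5 - 3)²), P) + ((-4 + 10) + 7))²)² = ((-2 + ((-4 + 10) + 7))²)² = ((-2 + (6 + 7))²)² = ((-2 + 13)²)² = (11²)² = 121² = 14641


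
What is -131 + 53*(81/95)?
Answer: -8152/95 ≈ -85.811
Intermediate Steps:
-131 + 53*(81/95) = -131 + 4293/95 = -8152/95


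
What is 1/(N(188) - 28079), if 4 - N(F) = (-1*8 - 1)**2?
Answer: -1/28156 ≈ -3.5516e-5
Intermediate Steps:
N(F) = -77 (N(F) = 4 - (-1*8 - 1)**2 = 4 - (-8 - 1)**2 = 4 - 1*(-9)**2 = 4 - 1*81 = 4 - 81 = -77)
1/(N(188) - 28079) = 1/(-77 - 28079) = 1/(-28156) = -1/28156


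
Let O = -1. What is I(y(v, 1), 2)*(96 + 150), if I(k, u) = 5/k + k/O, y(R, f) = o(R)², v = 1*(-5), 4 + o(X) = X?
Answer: -537592/27 ≈ -19911.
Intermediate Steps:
o(X) = -4 + X
v = -5
y(R, f) = (-4 + R)²
I(k, u) = -k + 5/k (I(k, u) = 5/k + k/(-1) = 5/k + k*(-1) = 5/k - k = -k + 5/k)
I(y(v, 1), 2)*(96 + 150) = (-(-4 - 5)² + 5/((-4 - 5)²))*(96 + 150) = (-1*(-9)² + 5/((-9)²))*246 = (-1*81 + 5/81)*246 = (-81 + 5*(1/81))*246 = (-81 + 5/81)*246 = -6556/81*246 = -537592/27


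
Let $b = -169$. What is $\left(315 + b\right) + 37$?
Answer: $183$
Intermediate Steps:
$\left(315 + b\right) + 37 = \left(315 - 169\right) + 37 = 146 + 37 = 183$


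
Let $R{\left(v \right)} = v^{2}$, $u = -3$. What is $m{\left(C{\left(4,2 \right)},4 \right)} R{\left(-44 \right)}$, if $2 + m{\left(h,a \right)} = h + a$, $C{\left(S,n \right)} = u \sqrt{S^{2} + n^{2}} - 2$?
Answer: $- 11616 \sqrt{5} \approx -25974.0$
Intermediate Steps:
$C{\left(S,n \right)} = -2 - 3 \sqrt{S^{2} + n^{2}}$ ($C{\left(S,n \right)} = - 3 \sqrt{S^{2} + n^{2}} - 2 = -2 - 3 \sqrt{S^{2} + n^{2}}$)
$m{\left(h,a \right)} = -2 + a + h$ ($m{\left(h,a \right)} = -2 + \left(h + a\right) = -2 + \left(a + h\right) = -2 + a + h$)
$m{\left(C{\left(4,2 \right)},4 \right)} R{\left(-44 \right)} = \left(-2 + 4 - \left(2 + 3 \sqrt{4^{2} + 2^{2}}\right)\right) \left(-44\right)^{2} = \left(-2 + 4 - \left(2 + 3 \sqrt{16 + 4}\right)\right) 1936 = \left(-2 + 4 - \left(2 + 3 \sqrt{20}\right)\right) 1936 = \left(-2 + 4 - \left(2 + 3 \cdot 2 \sqrt{5}\right)\right) 1936 = \left(-2 + 4 - \left(2 + 6 \sqrt{5}\right)\right) 1936 = - 6 \sqrt{5} \cdot 1936 = - 11616 \sqrt{5}$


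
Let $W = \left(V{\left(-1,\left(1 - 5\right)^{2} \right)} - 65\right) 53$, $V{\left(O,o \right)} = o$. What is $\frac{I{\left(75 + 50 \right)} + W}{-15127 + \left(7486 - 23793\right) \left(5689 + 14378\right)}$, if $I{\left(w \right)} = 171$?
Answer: $\frac{1213}{163623848} \approx 7.4133 \cdot 10^{-6}$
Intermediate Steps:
$W = -2597$ ($W = \left(\left(1 - 5\right)^{2} - 65\right) 53 = \left(\left(-4\right)^{2} - 65\right) 53 = \left(16 - 65\right) 53 = \left(-49\right) 53 = -2597$)
$\frac{I{\left(75 + 50 \right)} + W}{-15127 + \left(7486 - 23793\right) \left(5689 + 14378\right)} = \frac{171 - 2597}{-15127 + \left(7486 - 23793\right) \left(5689 + 14378\right)} = - \frac{2426}{-15127 - 327232569} = - \frac{2426}{-327247696} = \left(-2426\right) \left(- \frac{1}{327247696}\right) = \frac{1213}{163623848}$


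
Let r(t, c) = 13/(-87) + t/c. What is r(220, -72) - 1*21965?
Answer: -11467403/522 ≈ -21968.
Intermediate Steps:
r(t, c) = -13/87 + t/c (r(t, c) = 13*(-1/87) + t/c = -13/87 + t/c)
r(220, -72) - 1*21965 = (-13/87 + 220/(-72)) - 1*21965 = (-13/87 + 220*(-1/72)) - 21965 = (-13/87 - 55/18) - 21965 = -1673/522 - 21965 = -11467403/522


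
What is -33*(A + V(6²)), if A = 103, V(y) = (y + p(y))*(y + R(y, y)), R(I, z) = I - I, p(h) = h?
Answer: -88935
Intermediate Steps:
R(I, z) = 0
V(y) = 2*y² (V(y) = (y + y)*(y + 0) = (2*y)*y = 2*y²)
-33*(A + V(6²)) = -33*(103 + 2*(6²)²) = -33*(103 + 2*36²) = -33*(103 + 2*1296) = -33*(103 + 2592) = -33*2695 = -88935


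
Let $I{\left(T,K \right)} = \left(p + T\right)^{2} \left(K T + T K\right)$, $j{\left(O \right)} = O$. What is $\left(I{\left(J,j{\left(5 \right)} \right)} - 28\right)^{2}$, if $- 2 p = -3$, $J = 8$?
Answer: $51724864$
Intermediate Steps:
$p = \frac{3}{2}$ ($p = \left(- \frac{1}{2}\right) \left(-3\right) = \frac{3}{2} \approx 1.5$)
$I{\left(T,K \right)} = 2 K T \left(\frac{3}{2} + T\right)^{2}$ ($I{\left(T,K \right)} = \left(\frac{3}{2} + T\right)^{2} \left(K T + T K\right) = \left(\frac{3}{2} + T\right)^{2} \left(K T + K T\right) = \left(\frac{3}{2} + T\right)^{2} \cdot 2 K T = 2 K T \left(\frac{3}{2} + T\right)^{2}$)
$\left(I{\left(J,j{\left(5 \right)} \right)} - 28\right)^{2} = \left(\frac{1}{2} \cdot 5 \cdot 8 \left(3 + 2 \cdot 8\right)^{2} - 28\right)^{2} = \left(\frac{1}{2} \cdot 5 \cdot 8 \left(3 + 16\right)^{2} - 28\right)^{2} = \left(\frac{1}{2} \cdot 5 \cdot 8 \cdot 19^{2} - 28\right)^{2} = \left(\frac{1}{2} \cdot 5 \cdot 8 \cdot 361 - 28\right)^{2} = \left(7220 - 28\right)^{2} = 7192^{2} = 51724864$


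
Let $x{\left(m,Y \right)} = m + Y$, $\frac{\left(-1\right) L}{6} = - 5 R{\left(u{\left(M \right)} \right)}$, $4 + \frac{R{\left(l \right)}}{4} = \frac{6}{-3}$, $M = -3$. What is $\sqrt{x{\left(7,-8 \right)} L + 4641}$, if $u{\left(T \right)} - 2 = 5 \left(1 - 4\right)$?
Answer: $\sqrt{5361} \approx 73.219$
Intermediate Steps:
$u{\left(T \right)} = -13$ ($u{\left(T \right)} = 2 + 5 \left(1 - 4\right) = 2 + 5 \left(-3\right) = 2 - 15 = -13$)
$R{\left(l \right)} = -24$ ($R{\left(l \right)} = -16 + 4 \frac{6}{-3} = -16 + 4 \cdot 6 \left(- \frac{1}{3}\right) = -16 + 4 \left(-2\right) = -16 - 8 = -24$)
$L = -720$ ($L = - 6 \left(\left(-5\right) \left(-24\right)\right) = \left(-6\right) 120 = -720$)
$x{\left(m,Y \right)} = Y + m$
$\sqrt{x{\left(7,-8 \right)} L + 4641} = \sqrt{\left(-8 + 7\right) \left(-720\right) + 4641} = \sqrt{\left(-1\right) \left(-720\right) + 4641} = \sqrt{720 + 4641} = \sqrt{5361}$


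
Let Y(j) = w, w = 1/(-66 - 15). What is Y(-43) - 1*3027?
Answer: -245188/81 ≈ -3027.0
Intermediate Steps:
w = -1/81 (w = 1/(-81) = -1/81 ≈ -0.012346)
Y(j) = -1/81
Y(-43) - 1*3027 = -1/81 - 1*3027 = -1/81 - 3027 = -245188/81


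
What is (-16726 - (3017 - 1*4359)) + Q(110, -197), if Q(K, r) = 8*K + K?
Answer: -14394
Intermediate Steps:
Q(K, r) = 9*K
(-16726 - (3017 - 1*4359)) + Q(110, -197) = (-16726 - (3017 - 1*4359)) + 9*110 = (-16726 - (3017 - 4359)) + 990 = (-16726 - 1*(-1342)) + 990 = (-16726 + 1342) + 990 = -15384 + 990 = -14394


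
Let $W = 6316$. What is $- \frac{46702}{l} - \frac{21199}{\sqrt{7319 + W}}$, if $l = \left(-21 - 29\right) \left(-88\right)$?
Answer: $- \frac{23351}{2200} - \frac{21199 \sqrt{1515}}{4545} \approx -192.16$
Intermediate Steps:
$l = 4400$ ($l = \left(-50\right) \left(-88\right) = 4400$)
$- \frac{46702}{l} - \frac{21199}{\sqrt{7319 + W}} = - \frac{46702}{4400} - \frac{21199}{\sqrt{7319 + 6316}} = \left(-46702\right) \frac{1}{4400} - \frac{21199}{\sqrt{13635}} = - \frac{23351}{2200} - \frac{21199}{3 \sqrt{1515}} = - \frac{23351}{2200} - 21199 \frac{\sqrt{1515}}{4545} = - \frac{23351}{2200} - \frac{21199 \sqrt{1515}}{4545}$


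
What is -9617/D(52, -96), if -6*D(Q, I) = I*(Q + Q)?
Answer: -9617/1664 ≈ -5.7794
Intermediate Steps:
D(Q, I) = -I*Q/3 (D(Q, I) = -I*(Q + Q)/6 = -I*2*Q/6 = -I*Q/3)
-9617/D(52, -96) = -9617/((-⅓*(-96)*52)) = -9617/1664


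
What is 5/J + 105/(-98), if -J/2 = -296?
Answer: -4405/4144 ≈ -1.0630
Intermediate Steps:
J = 592 (J = -2*(-296) = 592)
5/J + 105/(-98) = 5/592 + 105/(-98) = 5*(1/592) + 105*(-1/98) = 5/592 - 15/14 = -4405/4144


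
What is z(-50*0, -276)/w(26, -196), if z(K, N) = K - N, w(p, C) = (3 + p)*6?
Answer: 46/29 ≈ 1.5862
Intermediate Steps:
w(p, C) = 18 + 6*p
z(-50*0, -276)/w(26, -196) = (-50*0 - 1*(-276))/(18 + 6*26) = (0 + 276)/(18 + 156) = 276/174 = 276*(1/174) = 46/29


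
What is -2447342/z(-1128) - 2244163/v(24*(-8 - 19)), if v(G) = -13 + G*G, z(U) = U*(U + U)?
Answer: -3369245534453/534262590144 ≈ -6.3064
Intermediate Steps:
z(U) = 2*U**2 (z(U) = U*(2*U) = 2*U**2)
v(G) = -13 + G**2
-2447342/z(-1128) - 2244163/v(24*(-8 - 19)) = -2447342/(2*(-1128)**2) - 2244163/(-13 + (24*(-8 - 19))**2) = -2447342/(2*1272384) - 2244163/(-13 + (24*(-27))**2) = -2447342/2544768 - 2244163/(-13 + (-648)**2) = -2447342*1/2544768 - 2244163/(-13 + 419904) = -1223671/1272384 - 2244163/419891 = -3369245534453/534262590144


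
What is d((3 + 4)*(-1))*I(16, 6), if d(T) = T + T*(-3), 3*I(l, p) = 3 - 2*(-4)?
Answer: 154/3 ≈ 51.333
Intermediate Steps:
I(l, p) = 11/3 (I(l, p) = (3 - 2*(-4))/3 = (3 + 8)/3 = (⅓)*11 = 11/3)
d(T) = -2*T (d(T) = T - 3*T = -2*T)
d((3 + 4)*(-1))*I(16, 6) = -2*(3 + 4)*(-1)*(11/3) = -14*(-1)*(11/3) = -2*(-7)*(11/3) = 14*(11/3) = 154/3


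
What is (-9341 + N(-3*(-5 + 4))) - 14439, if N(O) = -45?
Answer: -23825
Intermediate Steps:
(-9341 + N(-3*(-5 + 4))) - 14439 = (-9341 - 45) - 14439 = -9386 - 14439 = -23825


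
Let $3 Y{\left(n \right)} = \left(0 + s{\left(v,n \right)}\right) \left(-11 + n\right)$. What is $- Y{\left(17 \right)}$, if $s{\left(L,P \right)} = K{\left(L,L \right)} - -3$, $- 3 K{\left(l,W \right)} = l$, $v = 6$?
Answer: $-2$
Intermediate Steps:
$K{\left(l,W \right)} = - \frac{l}{3}$
$s{\left(L,P \right)} = 3 - \frac{L}{3}$ ($s{\left(L,P \right)} = - \frac{L}{3} - -3 = - \frac{L}{3} + 3 = 3 - \frac{L}{3}$)
$Y{\left(n \right)} = - \frac{11}{3} + \frac{n}{3}$ ($Y{\left(n \right)} = \frac{\left(0 + \left(3 - 2\right)\right) \left(-11 + n\right)}{3} = \frac{\left(0 + 1\right) \left(-11 + n\right)}{3} = \frac{1 \left(-11 + n\right)}{3} = \frac{-11 + n}{3} = - \frac{11}{3} + \frac{n}{3}$)
$- Y{\left(17 \right)} = - (- \frac{11}{3} + \frac{1}{3} \cdot 17) = - (- \frac{11}{3} + \frac{17}{3}) = \left(-1\right) 2 = -2$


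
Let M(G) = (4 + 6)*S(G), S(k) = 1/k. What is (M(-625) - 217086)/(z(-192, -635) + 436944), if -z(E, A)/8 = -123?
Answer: -3391969/6842625 ≈ -0.49571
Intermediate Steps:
S(k) = 1/k
M(G) = 10/G (M(G) = (4 + 6)/G = 10/G)
z(E, A) = 984 (z(E, A) = -8*(-123) = 984)
(M(-625) - 217086)/(z(-192, -635) + 436944) = (10/(-625) - 217086)/(984 + 436944) = (10*(-1/625) - 217086)/437928 = (-2/125 - 217086)*(1/437928) = -27135752/125*1/437928 = -3391969/6842625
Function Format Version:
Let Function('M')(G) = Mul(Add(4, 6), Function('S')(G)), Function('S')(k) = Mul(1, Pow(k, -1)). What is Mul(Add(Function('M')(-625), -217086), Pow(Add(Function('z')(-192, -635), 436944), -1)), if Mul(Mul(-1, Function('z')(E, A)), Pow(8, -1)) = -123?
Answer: Rational(-3391969, 6842625) ≈ -0.49571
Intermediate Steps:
Function('S')(k) = Pow(k, -1)
Function('M')(G) = Mul(10, Pow(G, -1)) (Function('M')(G) = Mul(Add(4, 6), Pow(G, -1)) = Mul(10, Pow(G, -1)))
Function('z')(E, A) = 984 (Function('z')(E, A) = Mul(-8, -123) = 984)
Mul(Add(Function('M')(-625), -217086), Pow(Add(Function('z')(-192, -635), 436944), -1)) = Mul(Add(Mul(10, Pow(-625, -1)), -217086), Pow(Add(984, 436944), -1)) = Mul(Add(Mul(10, Rational(-1, 625)), -217086), Pow(437928, -1)) = Mul(Add(Rational(-2, 125), -217086), Rational(1, 437928)) = Mul(Rational(-27135752, 125), Rational(1, 437928)) = Rational(-3391969, 6842625)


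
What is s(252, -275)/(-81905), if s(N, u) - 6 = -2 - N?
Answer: 248/81905 ≈ 0.0030279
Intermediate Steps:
s(N, u) = 4 - N (s(N, u) = 6 + (-2 - N) = 4 - N)
s(252, -275)/(-81905) = (4 - 1*252)/(-81905) = (4 - 252)*(-1/81905) = -248*(-1/81905) = 248/81905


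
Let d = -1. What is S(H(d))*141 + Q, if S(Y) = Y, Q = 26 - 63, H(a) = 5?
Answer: 668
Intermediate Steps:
Q = -37
S(H(d))*141 + Q = 5*141 - 37 = 705 - 37 = 668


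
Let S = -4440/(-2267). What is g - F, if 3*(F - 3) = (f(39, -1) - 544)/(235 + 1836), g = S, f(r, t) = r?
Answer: -13524058/14084871 ≈ -0.96018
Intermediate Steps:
S = 4440/2267 (S = -4440*(-1/2267) = 4440/2267 ≈ 1.9585)
g = 4440/2267 ≈ 1.9585
F = 18134/6213 (F = 3 + ((39 - 544)/(235 + 1836))/3 = 3 + (-505/2071)/3 = 3 + (-505*1/2071)/3 = 3 + (⅓)*(-505/2071) = 3 - 505/6213 = 18134/6213 ≈ 2.9187)
g - F = 4440/2267 - 1*18134/6213 = 4440/2267 - 18134/6213 = -13524058/14084871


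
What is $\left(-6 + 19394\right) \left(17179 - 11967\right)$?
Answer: $101050256$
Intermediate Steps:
$\left(-6 + 19394\right) \left(17179 - 11967\right) = 19388 \cdot 5212 = 101050256$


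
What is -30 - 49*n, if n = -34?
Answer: 1636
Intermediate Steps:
-30 - 49*n = -30 - 49*(-34) = -30 + 1666 = 1636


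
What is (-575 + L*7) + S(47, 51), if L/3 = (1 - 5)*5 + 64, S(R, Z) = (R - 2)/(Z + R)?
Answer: 34247/98 ≈ 349.46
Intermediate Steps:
S(R, Z) = (-2 + R)/(R + Z)
L = 132 (L = 3*((1 - 5)*5 + 64) = 3*(-4*5 + 64) = 3*(-20 + 64) = 3*44 = 132)
(-575 + L*7) + S(47, 51) = (-575 + 132*7) + (-2 + 47)/(47 + 51) = (-575 + 924) + 45/98 = 349 + (1/98)*45 = 349 + 45/98 = 34247/98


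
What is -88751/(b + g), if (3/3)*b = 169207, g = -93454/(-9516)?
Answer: -422277258/805133633 ≈ -0.52448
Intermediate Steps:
g = 46727/4758 (g = -93454*(-1/9516) = 46727/4758 ≈ 9.8207)
b = 169207
-88751/(b + g) = -88751/(169207 + 46727/4758) = -88751/805133633/4758 = -88751*4758/805133633 = -1*422277258/805133633 = -422277258/805133633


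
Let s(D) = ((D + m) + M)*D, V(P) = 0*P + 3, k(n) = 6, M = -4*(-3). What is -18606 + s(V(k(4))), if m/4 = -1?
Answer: -18573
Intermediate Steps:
M = 12
m = -4 (m = 4*(-1) = -4)
V(P) = 3 (V(P) = 0 + 3 = 3)
s(D) = D*(8 + D) (s(D) = ((D - 4) + 12)*D = ((-4 + D) + 12)*D = (8 + D)*D = D*(8 + D))
-18606 + s(V(k(4))) = -18606 + 3*(8 + 3) = -18606 + 3*11 = -18606 + 33 = -18573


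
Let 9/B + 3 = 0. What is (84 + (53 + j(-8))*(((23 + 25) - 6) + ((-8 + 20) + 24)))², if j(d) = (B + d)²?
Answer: 186486336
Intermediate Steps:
B = -3 (B = 9/(-3 + 0) = 9/(-3) = 9*(-⅓) = -3)
j(d) = (-3 + d)²
(84 + (53 + j(-8))*(((23 + 25) - 6) + ((-8 + 20) + 24)))² = (84 + (53 + (-3 - 8)²)*(((23 + 25) - 6) + ((-8 + 20) + 24)))² = (84 + (53 + (-11)²)*((48 - 6) + (12 + 24)))² = (84 + (53 + 121)*(42 + 36))² = (84 + 174*78)² = (84 + 13572)² = 13656² = 186486336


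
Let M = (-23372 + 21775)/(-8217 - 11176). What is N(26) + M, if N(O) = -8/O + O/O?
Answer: 195298/252109 ≈ 0.77466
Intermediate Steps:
N(O) = 1 - 8/O (N(O) = -8/O + 1 = 1 - 8/O)
M = 1597/19393 (M = -1597/(-19393) = -1597*(-1/19393) = 1597/19393 ≈ 0.082349)
N(26) + M = (-8 + 26)/26 + 1597/19393 = (1/26)*18 + 1597/19393 = 9/13 + 1597/19393 = 195298/252109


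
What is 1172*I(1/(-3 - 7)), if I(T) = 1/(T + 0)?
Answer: -11720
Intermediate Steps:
I(T) = 1/T
1172*I(1/(-3 - 7)) = 1172/(1/(-3 - 7)) = 1172/(1/(-10)) = 1172/(-⅒) = 1172*(-10) = -11720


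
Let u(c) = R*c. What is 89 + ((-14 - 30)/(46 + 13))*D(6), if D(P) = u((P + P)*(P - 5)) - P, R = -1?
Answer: 6043/59 ≈ 102.42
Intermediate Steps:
u(c) = -c
D(P) = -P - 2*P*(-5 + P) (D(P) = -(P + P)*(P - 5) - P = -2*P*(-5 + P) - P = -P - 2*P*(-5 + P))
89 + ((-14 - 30)/(46 + 13))*D(6) = 89 + ((-14 - 30)/(46 + 13))*(6*(9 - 2*6)) = 89 + (-44/59)*(6*(9 - 12)) = 89 + (-44*1/59)*(6*(-3)) = 89 - 44/59*(-18) = 89 + 792/59 = 6043/59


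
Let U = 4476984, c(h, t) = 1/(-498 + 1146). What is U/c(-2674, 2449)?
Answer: 2901085632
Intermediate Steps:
c(h, t) = 1/648
U/c(-2674, 2449) = 4476984/(1/648) = 4476984*648 = 2901085632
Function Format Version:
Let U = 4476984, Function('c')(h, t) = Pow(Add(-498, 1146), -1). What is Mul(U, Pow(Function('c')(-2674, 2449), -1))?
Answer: 2901085632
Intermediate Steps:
Function('c')(h, t) = Rational(1, 648) (Function('c')(h, t) = Pow(648, -1) = Rational(1, 648))
Mul(U, Pow(Function('c')(-2674, 2449), -1)) = Mul(4476984, Pow(Rational(1, 648), -1)) = Mul(4476984, 648) = 2901085632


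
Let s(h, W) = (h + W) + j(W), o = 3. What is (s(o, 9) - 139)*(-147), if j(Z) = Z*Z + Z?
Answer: 5439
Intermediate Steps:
j(Z) = Z + Z² (j(Z) = Z² + Z = Z + Z²)
s(h, W) = W + h + W*(1 + W) (s(h, W) = (h + W) + W*(1 + W) = (W + h) + W*(1 + W) = W + h + W*(1 + W))
(s(o, 9) - 139)*(-147) = ((9 + 3 + 9*(1 + 9)) - 139)*(-147) = ((9 + 3 + 9*10) - 139)*(-147) = ((9 + 3 + 90) - 139)*(-147) = (102 - 139)*(-147) = -37*(-147) = 5439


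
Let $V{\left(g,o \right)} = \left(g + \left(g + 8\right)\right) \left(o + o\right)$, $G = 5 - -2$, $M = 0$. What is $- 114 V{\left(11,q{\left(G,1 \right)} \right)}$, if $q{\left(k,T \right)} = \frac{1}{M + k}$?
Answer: $- \frac{6840}{7} \approx -977.14$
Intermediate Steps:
$G = 7$ ($G = 5 + 2 = 7$)
$q{\left(k,T \right)} = \frac{1}{k}$ ($q{\left(k,T \right)} = \frac{1}{0 + k} = \frac{1}{k}$)
$V{\left(g,o \right)} = 2 o \left(8 + 2 g\right)$ ($V{\left(g,o \right)} = \left(g + \left(8 + g\right)\right) 2 o = \left(8 + 2 g\right) 2 o = 2 o \left(8 + 2 g\right)$)
$- 114 V{\left(11,q{\left(G,1 \right)} \right)} = - 114 \frac{4 \left(4 + 11\right)}{7} = - 114 \cdot 4 \cdot \frac{1}{7} \cdot 15 = \left(-114\right) \frac{60}{7} = - \frac{6840}{7}$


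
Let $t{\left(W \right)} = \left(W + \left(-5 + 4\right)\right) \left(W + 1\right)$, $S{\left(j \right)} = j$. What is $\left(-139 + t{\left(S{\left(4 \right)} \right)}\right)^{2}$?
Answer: $15376$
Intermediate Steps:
$t{\left(W \right)} = \left(1 + W\right) \left(-1 + W\right)$ ($t{\left(W \right)} = \left(W - 1\right) \left(1 + W\right) = \left(-1 + W\right) \left(1 + W\right) = \left(1 + W\right) \left(-1 + W\right)$)
$\left(-139 + t{\left(S{\left(4 \right)} \right)}\right)^{2} = \left(-139 - \left(1 - 4^{2}\right)\right)^{2} = \left(-139 + \left(-1 + 16\right)\right)^{2} = \left(-139 + 15\right)^{2} = \left(-124\right)^{2} = 15376$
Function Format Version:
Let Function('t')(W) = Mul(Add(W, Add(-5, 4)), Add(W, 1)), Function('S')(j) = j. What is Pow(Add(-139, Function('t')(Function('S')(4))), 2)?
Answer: 15376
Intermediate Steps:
Function('t')(W) = Mul(Add(1, W), Add(-1, W)) (Function('t')(W) = Mul(Add(W, -1), Add(1, W)) = Mul(Add(-1, W), Add(1, W)) = Mul(Add(1, W), Add(-1, W)))
Pow(Add(-139, Function('t')(Function('S')(4))), 2) = Pow(Add(-139, Add(-1, Pow(4, 2))), 2) = Pow(Add(-139, Add(-1, 16)), 2) = Pow(Add(-139, 15), 2) = Pow(-124, 2) = 15376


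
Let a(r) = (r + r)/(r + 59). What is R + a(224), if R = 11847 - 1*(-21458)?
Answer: 9425763/283 ≈ 33307.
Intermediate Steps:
R = 33305 (R = 11847 + 21458 = 33305)
a(r) = 2*r/(59 + r) (a(r) = (2*r)/(59 + r) = 2*r/(59 + r))
R + a(224) = 33305 + 2*224/(59 + 224) = 33305 + 2*224/283 = 33305 + 2*224*(1/283) = 33305 + 448/283 = 9425763/283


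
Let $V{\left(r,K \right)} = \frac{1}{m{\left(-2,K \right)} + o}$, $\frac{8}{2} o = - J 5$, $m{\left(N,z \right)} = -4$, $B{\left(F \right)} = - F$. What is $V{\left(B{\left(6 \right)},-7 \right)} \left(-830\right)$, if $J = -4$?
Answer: $-830$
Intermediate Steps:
$o = 5$ ($o = \frac{\left(-1\right) \left(\left(-4\right) 5\right)}{4} = \frac{\left(-1\right) \left(-20\right)}{4} = \frac{1}{4} \cdot 20 = 5$)
$V{\left(r,K \right)} = 1$ ($V{\left(r,K \right)} = \frac{1}{-4 + 5} = 1^{-1} = 1$)
$V{\left(B{\left(6 \right)},-7 \right)} \left(-830\right) = 1 \left(-830\right) = -830$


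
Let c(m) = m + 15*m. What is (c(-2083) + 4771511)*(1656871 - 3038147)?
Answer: -6544738461508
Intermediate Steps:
c(m) = 16*m
(c(-2083) + 4771511)*(1656871 - 3038147) = (16*(-2083) + 4771511)*(1656871 - 3038147) = (-33328 + 4771511)*(-1381276) = 4738183*(-1381276) = -6544738461508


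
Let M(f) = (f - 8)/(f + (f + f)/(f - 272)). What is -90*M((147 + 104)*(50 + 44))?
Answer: -6188317785/68788307 ≈ -89.962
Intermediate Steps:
M(f) = (-8 + f)/(f + 2*f/(-272 + f)) (M(f) = (-8 + f)/(f + (2*f)/(-272 + f)) = (-8 + f)/(f + 2*f/(-272 + f)))
-90*M((147 + 104)*(50 + 44)) = -90*(2176 + ((147 + 104)*(50 + 44))**2 - 280*(147 + 104)*(50 + 44))/(((147 + 104)*(50 + 44))*(-270 + (147 + 104)*(50 + 44))) = -90*(2176 + (251*94)**2 - 70280*94)/((251*94)*(-270 + 251*94)) = -90*(2176 + 23594**2 - 280*23594)/(23594*(-270 + 23594)) = -45*(2176 + 556676836 - 6606320)/(11797*23324) = -45*550072692/(11797*23324) = -90*137518173/137576614 = -6188317785/68788307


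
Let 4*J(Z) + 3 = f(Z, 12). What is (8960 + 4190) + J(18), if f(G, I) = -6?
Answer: 52591/4 ≈ 13148.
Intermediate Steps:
J(Z) = -9/4 (J(Z) = -¾ + (¼)*(-6) = -¾ - 3/2 = -9/4)
(8960 + 4190) + J(18) = (8960 + 4190) - 9/4 = 13150 - 9/4 = 52591/4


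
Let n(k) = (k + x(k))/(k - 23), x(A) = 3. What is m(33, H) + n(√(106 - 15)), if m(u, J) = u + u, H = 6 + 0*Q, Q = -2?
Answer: 14374/219 - 13*√91/219 ≈ 65.068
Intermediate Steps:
H = 6 (H = 6 + 0*(-2) = 6 + 0 = 6)
m(u, J) = 2*u
n(k) = (3 + k)/(-23 + k) (n(k) = (k + 3)/(k - 23) = (3 + k)/(-23 + k))
m(33, H) + n(√(106 - 15)) = 2*33 + (3 + √(106 - 15))/(-23 + √(106 - 15)) = 66 + (3 + √91)/(-23 + √91)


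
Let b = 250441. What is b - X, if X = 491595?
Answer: -241154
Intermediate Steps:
b - X = 250441 - 1*491595 = 250441 - 491595 = -241154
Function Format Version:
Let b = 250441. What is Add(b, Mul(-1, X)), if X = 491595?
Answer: -241154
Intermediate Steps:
Add(b, Mul(-1, X)) = Add(250441, Mul(-1, 491595)) = Add(250441, -491595) = -241154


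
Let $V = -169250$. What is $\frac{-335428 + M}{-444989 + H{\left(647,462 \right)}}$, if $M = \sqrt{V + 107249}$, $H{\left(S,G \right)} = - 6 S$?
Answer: $\frac{335428}{448871} - \frac{249 i}{448871} \approx 0.74727 - 0.00055473 i$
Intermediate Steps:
$M = 249 i$ ($M = \sqrt{-169250 + 107249} = \sqrt{-62001} = 249 i \approx 249.0 i$)
$\frac{-335428 + M}{-444989 + H{\left(647,462 \right)}} = \frac{-335428 + 249 i}{-444989 - 3882} = \frac{-335428 + 249 i}{-448871} = \left(-335428 + 249 i\right) \left(- \frac{1}{448871}\right) = \frac{335428}{448871} - \frac{249 i}{448871}$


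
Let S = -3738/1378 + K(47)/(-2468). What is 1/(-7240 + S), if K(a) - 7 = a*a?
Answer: -425113/3079352999 ≈ -0.00013805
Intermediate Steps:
K(a) = 7 + a**2 (K(a) = 7 + a*a = 7 + a**2)
S = -1534879/425113 (S = -3738/1378 + (7 + 47**2)/(-2468) = -3738*1/1378 + (7 + 2209)*(-1/2468) = -1869/689 + 2216*(-1/2468) = -1869/689 - 554/617 = -1534879/425113 ≈ -3.6105)
1/(-7240 + S) = 1/(-7240 - 1534879/425113) = 1/(-3079352999/425113) = -425113/3079352999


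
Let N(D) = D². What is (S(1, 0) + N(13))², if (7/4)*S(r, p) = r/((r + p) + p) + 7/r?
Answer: 1476225/49 ≈ 30127.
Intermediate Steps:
S(r, p) = 4/r + 4*r/(7*(r + 2*p)) (S(r, p) = 4*(r/((r + p) + p) + 7/r)/7 = 4*(r/((p + r) + p) + 7/r)/7 = 4*(r/(r + 2*p) + 7/r)/7 = 4*(7/r + r/(r + 2*p))/7 = 4/r + 4*r/(7*(r + 2*p)))
(S(1, 0) + N(13))² = ((4/7)*(1² + 7*1 + 14*0)/(1*(1 + 2*0)) + 13²)² = ((4/7)*1*(1 + 7 + 0)/(1 + 0) + 169)² = ((4/7)*1*8/1 + 169)² = ((4/7)*1*1*8 + 169)² = (32/7 + 169)² = (1215/7)² = 1476225/49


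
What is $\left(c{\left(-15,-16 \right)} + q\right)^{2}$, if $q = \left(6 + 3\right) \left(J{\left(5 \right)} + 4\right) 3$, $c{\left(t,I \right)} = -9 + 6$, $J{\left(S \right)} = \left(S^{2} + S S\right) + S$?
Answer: $2528100$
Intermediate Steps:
$J{\left(S \right)} = S + 2 S^{2}$ ($J{\left(S \right)} = \left(S^{2} + S^{2}\right) + S = 2 S^{2} + S = S + 2 S^{2}$)
$c{\left(t,I \right)} = -3$
$q = 1593$ ($q = \left(6 + 3\right) \left(5 \left(1 + 2 \cdot 5\right) + 4\right) 3 = 9 \left(5 \left(1 + 10\right) + 4\right) 3 = 9 \left(5 \cdot 11 + 4\right) 3 = 9 \left(55 + 4\right) 3 = 9 \cdot 59 \cdot 3 = 9 \cdot 177 = 1593$)
$\left(c{\left(-15,-16 \right)} + q\right)^{2} = \left(-3 + 1593\right)^{2} = 1590^{2} = 2528100$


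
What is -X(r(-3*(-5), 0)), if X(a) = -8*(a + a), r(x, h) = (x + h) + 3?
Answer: 288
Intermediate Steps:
r(x, h) = 3 + h + x (r(x, h) = (h + x) + 3 = 3 + h + x)
X(a) = -16*a
-X(r(-3*(-5), 0)) = -(-16)*(3 + 0 - 3*(-5)) = -(-16)*(3 + 0 + 15) = -(-16)*18 = -1*(-288) = 288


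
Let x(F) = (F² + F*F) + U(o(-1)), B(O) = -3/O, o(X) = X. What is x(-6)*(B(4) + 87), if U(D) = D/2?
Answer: 49335/8 ≈ 6166.9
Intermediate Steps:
U(D) = D/2 (U(D) = D*(½) = D/2)
x(F) = -½ + 2*F² (x(F) = (F² + F*F) + (½)*(-1) = (F² + F²) - ½ = 2*F² - ½ = -½ + 2*F²)
x(-6)*(B(4) + 87) = (-½ + 2*(-6)²)*(-3/4 + 87) = (-½ + 2*36)*(-3*¼ + 87) = (-½ + 72)*(-¾ + 87) = (143/2)*(345/4) = 49335/8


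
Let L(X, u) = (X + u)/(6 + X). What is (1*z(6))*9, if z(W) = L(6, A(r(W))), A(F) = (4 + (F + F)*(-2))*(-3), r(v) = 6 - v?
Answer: -9/2 ≈ -4.5000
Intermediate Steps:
A(F) = -12 + 12*F (A(F) = (4 + (2*F)*(-2))*(-3) = (4 - 4*F)*(-3) = -12 + 12*F)
L(X, u) = (X + u)/(6 + X)
z(W) = 11/2 - W (z(W) = (6 + (-12 + 12*(6 - W)))/(6 + 6) = (6 + (-12 + (72 - 12*W)))/12 = (6 + (60 - 12*W))/12 = (66 - 12*W)/12 = 11/2 - W)
(1*z(6))*9 = (1*(11/2 - 1*6))*9 = (1*(11/2 - 6))*9 = (1*(-½))*9 = -½*9 = -9/2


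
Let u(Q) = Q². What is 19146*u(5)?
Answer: 478650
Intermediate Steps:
19146*u(5) = 19146*5² = 19146*25 = 478650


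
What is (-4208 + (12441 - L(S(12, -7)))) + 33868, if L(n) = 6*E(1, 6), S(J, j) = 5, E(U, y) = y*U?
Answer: 42065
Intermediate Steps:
E(U, y) = U*y
L(n) = 36 (L(n) = 6*(1*6) = 6*6 = 36)
(-4208 + (12441 - L(S(12, -7)))) + 33868 = (-4208 + (12441 - 1*36)) + 33868 = (-4208 + (12441 - 36)) + 33868 = (-4208 + 12405) + 33868 = 8197 + 33868 = 42065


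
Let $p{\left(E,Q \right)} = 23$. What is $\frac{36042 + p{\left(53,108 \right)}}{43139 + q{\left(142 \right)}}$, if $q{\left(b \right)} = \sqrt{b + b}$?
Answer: $\frac{1555808035}{1860973037} - \frac{72130 \sqrt{71}}{1860973037} \approx 0.83569$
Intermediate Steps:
$q{\left(b \right)} = \sqrt{2} \sqrt{b}$ ($q{\left(b \right)} = \sqrt{2 b} = \sqrt{2} \sqrt{b}$)
$\frac{36042 + p{\left(53,108 \right)}}{43139 + q{\left(142 \right)}} = \frac{36042 + 23}{43139 + \sqrt{2} \sqrt{142}} = \frac{36065}{43139 + 2 \sqrt{71}}$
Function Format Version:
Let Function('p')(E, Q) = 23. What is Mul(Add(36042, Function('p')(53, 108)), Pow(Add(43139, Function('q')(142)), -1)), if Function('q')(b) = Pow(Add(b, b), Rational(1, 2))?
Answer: Add(Rational(1555808035, 1860973037), Mul(Rational(-72130, 1860973037), Pow(71, Rational(1, 2)))) ≈ 0.83569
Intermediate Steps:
Function('q')(b) = Mul(Pow(2, Rational(1, 2)), Pow(b, Rational(1, 2))) (Function('q')(b) = Pow(Mul(2, b), Rational(1, 2)) = Mul(Pow(2, Rational(1, 2)), Pow(b, Rational(1, 2))))
Mul(Add(36042, Function('p')(53, 108)), Pow(Add(43139, Function('q')(142)), -1)) = Mul(Add(36042, 23), Pow(Add(43139, Mul(Pow(2, Rational(1, 2)), Pow(142, Rational(1, 2)))), -1)) = Mul(36065, Pow(Add(43139, Mul(2, Pow(71, Rational(1, 2)))), -1))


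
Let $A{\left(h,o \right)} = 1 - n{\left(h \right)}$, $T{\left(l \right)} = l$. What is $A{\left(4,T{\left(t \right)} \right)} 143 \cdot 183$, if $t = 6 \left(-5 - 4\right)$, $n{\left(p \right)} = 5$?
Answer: $-104676$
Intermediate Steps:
$t = -54$ ($t = 6 \left(-9\right) = -54$)
$A{\left(h,o \right)} = -4$ ($A{\left(h,o \right)} = 1 - 5 = -4$)
$A{\left(4,T{\left(t \right)} \right)} 143 \cdot 183 = \left(-4\right) 143 \cdot 183 = \left(-572\right) 183 = -104676$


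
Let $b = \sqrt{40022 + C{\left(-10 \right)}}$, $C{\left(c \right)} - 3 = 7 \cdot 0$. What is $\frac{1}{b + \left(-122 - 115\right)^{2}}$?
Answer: $\frac{56169}{3154916536} - \frac{5 \sqrt{1601}}{3154916536} \approx 1.774 \cdot 10^{-5}$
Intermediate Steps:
$C{\left(c \right)} = 3$ ($C{\left(c \right)} = 3 + 7 \cdot 0 = 3 + 0 = 3$)
$b = 5 \sqrt{1601}$ ($b = \sqrt{40022 + 3} = \sqrt{40025} = 5 \sqrt{1601} \approx 200.06$)
$\frac{1}{b + \left(-122 - 115\right)^{2}} = \frac{1}{5 \sqrt{1601} + \left(-122 - 115\right)^{2}} = \frac{1}{5 \sqrt{1601} + \left(-237\right)^{2}} = \frac{1}{5 \sqrt{1601} + 56169} = \frac{1}{56169 + 5 \sqrt{1601}}$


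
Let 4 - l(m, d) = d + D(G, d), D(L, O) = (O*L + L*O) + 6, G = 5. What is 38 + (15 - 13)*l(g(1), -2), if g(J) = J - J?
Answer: 78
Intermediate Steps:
D(L, O) = 6 + 2*L*O (D(L, O) = (L*O + L*O) + 6 = 2*L*O + 6 = 6 + 2*L*O)
g(J) = 0
l(m, d) = -2 - 11*d (l(m, d) = 4 - (d + (6 + 2*5*d)) = 4 - (d + (6 + 10*d)) = 4 - (6 + 11*d) = 4 + (-6 - 11*d) = -2 - 11*d)
38 + (15 - 13)*l(g(1), -2) = 38 + (15 - 13)*(-2 - 11*(-2)) = 38 + 2*(-2 + 22) = 38 + 2*20 = 38 + 40 = 78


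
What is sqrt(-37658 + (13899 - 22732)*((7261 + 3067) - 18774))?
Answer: 2*sqrt(18641465) ≈ 8635.2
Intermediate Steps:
sqrt(-37658 + (13899 - 22732)*((7261 + 3067) - 18774)) = sqrt(-37658 - 8833*(10328 - 18774)) = sqrt(-37658 - 8833*(-8446)) = sqrt(-37658 + 74603518) = sqrt(74565860) = 2*sqrt(18641465)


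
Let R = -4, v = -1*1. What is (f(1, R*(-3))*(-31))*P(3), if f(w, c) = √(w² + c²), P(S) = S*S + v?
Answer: -248*√145 ≈ -2986.3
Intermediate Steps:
v = -1
P(S) = -1 + S² (P(S) = S*S - 1 = S² - 1 = -1 + S²)
f(w, c) = √(c² + w²)
(f(1, R*(-3))*(-31))*P(3) = (√((-4*(-3))² + 1²)*(-31))*(-1 + 3²) = (√(12² + 1)*(-31))*(-1 + 9) = (√(144 + 1)*(-31))*8 = (√145*(-31))*8 = -31*√145*8 = -248*√145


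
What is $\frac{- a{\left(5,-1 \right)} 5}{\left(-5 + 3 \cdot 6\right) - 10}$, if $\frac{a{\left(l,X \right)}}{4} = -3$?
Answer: $20$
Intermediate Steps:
$a{\left(l,X \right)} = -12$ ($a{\left(l,X \right)} = 4 \left(-3\right) = -12$)
$\frac{- a{\left(5,-1 \right)} 5}{\left(-5 + 3 \cdot 6\right) - 10} = \frac{\left(-1\right) \left(-12\right) 5}{\left(-5 + 3 \cdot 6\right) - 10} = \frac{12 \cdot 5}{\left(-5 + 18\right) - 10} = \frac{60}{13 - 10} = \frac{60}{3} = 60 \cdot \frac{1}{3} = 20$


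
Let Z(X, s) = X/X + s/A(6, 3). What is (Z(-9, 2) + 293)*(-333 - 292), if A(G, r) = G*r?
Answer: -1654375/9 ≈ -1.8382e+5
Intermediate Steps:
Z(X, s) = 1 + s/18 (Z(X, s) = X/X + s/((6*3)) = 1 + s/18)
(Z(-9, 2) + 293)*(-333 - 292) = ((1 + (1/18)*2) + 293)*(-333 - 292) = ((1 + 1/9) + 293)*(-625) = (10/9 + 293)*(-625) = (2647/9)*(-625) = -1654375/9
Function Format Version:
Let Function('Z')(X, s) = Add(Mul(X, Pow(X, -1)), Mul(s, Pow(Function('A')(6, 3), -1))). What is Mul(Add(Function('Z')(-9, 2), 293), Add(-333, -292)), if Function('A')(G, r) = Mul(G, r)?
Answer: Rational(-1654375, 9) ≈ -1.8382e+5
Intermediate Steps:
Function('Z')(X, s) = Add(1, Mul(Rational(1, 18), s)) (Function('Z')(X, s) = Add(Mul(X, Pow(X, -1)), Mul(s, Pow(Mul(6, 3), -1))) = Add(1, Mul(s, Pow(18, -1))) = Add(1, Mul(s, Rational(1, 18))) = Add(1, Mul(Rational(1, 18), s)))
Mul(Add(Function('Z')(-9, 2), 293), Add(-333, -292)) = Mul(Add(Add(1, Mul(Rational(1, 18), 2)), 293), Add(-333, -292)) = Mul(Add(Add(1, Rational(1, 9)), 293), -625) = Mul(Add(Rational(10, 9), 293), -625) = Mul(Rational(2647, 9), -625) = Rational(-1654375, 9)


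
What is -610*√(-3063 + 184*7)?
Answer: -3050*I*√71 ≈ -25700.0*I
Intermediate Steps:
-610*√(-3063 + 184*7) = -610*√(-3063 + 1288) = -3050*I*√71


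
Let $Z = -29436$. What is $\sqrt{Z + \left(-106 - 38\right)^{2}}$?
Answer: $10 i \sqrt{87} \approx 93.274 i$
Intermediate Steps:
$\sqrt{Z + \left(-106 - 38\right)^{2}} = \sqrt{-29436 + \left(-106 - 38\right)^{2}} = \sqrt{-29436 + \left(-144\right)^{2}} = \sqrt{-29436 + 20736} = \sqrt{-8700} = 10 i \sqrt{87}$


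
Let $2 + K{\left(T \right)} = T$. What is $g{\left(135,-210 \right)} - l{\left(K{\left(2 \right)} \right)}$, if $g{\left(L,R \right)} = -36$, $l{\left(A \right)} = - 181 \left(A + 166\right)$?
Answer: $30010$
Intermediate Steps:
$K{\left(T \right)} = -2 + T$
$l{\left(A \right)} = -30046 - 181 A$ ($l{\left(A \right)} = - 181 \left(166 + A\right) = -30046 - 181 A$)
$g{\left(135,-210 \right)} - l{\left(K{\left(2 \right)} \right)} = -36 - \left(-30046 - 181 \left(-2 + 2\right)\right) = -36 - \left(-30046 - 0\right) = -36 - \left(-30046 + 0\right) = -36 - -30046 = -36 + 30046 = 30010$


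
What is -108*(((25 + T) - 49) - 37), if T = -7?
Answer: 7344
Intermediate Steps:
-108*(((25 + T) - 49) - 37) = -108*(((25 - 7) - 49) - 37) = -108*((18 - 49) - 37) = -108*(-31 - 37) = -108*(-68) = 7344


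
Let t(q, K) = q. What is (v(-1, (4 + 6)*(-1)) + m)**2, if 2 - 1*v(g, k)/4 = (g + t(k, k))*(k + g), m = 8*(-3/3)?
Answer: 234256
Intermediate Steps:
m = -8 (m = 8*(-3*1/3) = 8*(-1) = -8)
v(g, k) = 8 - 4*(g + k)**2 (v(g, k) = 8 - 4*(g + k)*(k + g) = 8 - 4*(g + k)*(g + k) = 8 - 4*(g + k)**2)
(v(-1, (4 + 6)*(-1)) + m)**2 = ((8 - 4*(-1)**2 - 4*(4 + 6)**2 - 8*(-1)*(4 + 6)*(-1)) - 8)**2 = ((8 - 4*1 - 4*(10*(-1))**2 - 8*(-1)*10*(-1)) - 8)**2 = ((8 - 4 - 4*(-10)**2 - 8*(-1)*(-10)) - 8)**2 = ((8 - 4 - 4*100 - 80) - 8)**2 = ((8 - 4 - 400 - 80) - 8)**2 = (-476 - 8)**2 = (-484)**2 = 234256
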